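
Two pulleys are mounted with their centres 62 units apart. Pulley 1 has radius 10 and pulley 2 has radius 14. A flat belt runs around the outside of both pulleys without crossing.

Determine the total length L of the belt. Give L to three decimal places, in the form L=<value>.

open belt: β = asin((r2−r1)/C) = asin(4/62) = 3.6991°
wrap1 = π − 2β = 172.6019°
wrap2 = π + 2β = 187.3981°
tangent length = C·cosβ = 61.8708
L = r1·wrap1 + r2·wrap2 + 2·C·cosβ = 10·3.0125 + 14·3.2707 + 2·61.8708 = 199.6564

L=199.656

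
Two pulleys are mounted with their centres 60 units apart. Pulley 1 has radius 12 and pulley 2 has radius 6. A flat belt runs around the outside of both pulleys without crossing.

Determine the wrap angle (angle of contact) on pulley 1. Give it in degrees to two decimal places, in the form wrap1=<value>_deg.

wrap1=191.48_deg

open belt: β = asin((r2−r1)/C) = asin(-6/60) = -5.7392°
wrap1 = π − 2β = 191.4783°
wrap2 = π + 2β = 168.5217°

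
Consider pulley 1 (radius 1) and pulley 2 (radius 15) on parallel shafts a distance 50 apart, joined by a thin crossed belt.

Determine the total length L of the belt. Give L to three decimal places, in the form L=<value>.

L=155.431

crossed belt: β = asin((r1+r2)/C) = asin(16/50) = 18.6629°
wrap1 = wrap2 = π + 2β = 217.3258°
tangent length = C·cosβ = 47.3709
L = (r1+r2)·wrap + 2·C·cosβ = 16·3.7931 + 2·47.3709 = 155.4306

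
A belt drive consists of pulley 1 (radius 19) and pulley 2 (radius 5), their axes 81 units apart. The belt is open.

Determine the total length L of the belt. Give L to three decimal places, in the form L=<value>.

L=239.824

open belt: β = asin((r2−r1)/C) = asin(-14/81) = -9.9530°
wrap1 = π − 2β = 199.9059°
wrap2 = π + 2β = 160.0941°
tangent length = C·cosβ = 79.7810
L = r1·wrap1 + r2·wrap2 + 2·C·cosβ = 19·3.4890 + 5·2.7942 + 2·79.7810 = 239.8241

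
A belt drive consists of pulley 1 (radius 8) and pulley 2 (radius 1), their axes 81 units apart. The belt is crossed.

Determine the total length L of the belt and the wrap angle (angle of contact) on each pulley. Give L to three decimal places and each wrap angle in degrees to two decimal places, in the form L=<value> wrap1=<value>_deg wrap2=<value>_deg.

crossed belt: β = asin((r1+r2)/C) = asin(9/81) = 6.3794°
wrap1 = wrap2 = π + 2β = 192.7587°
tangent length = C·cosβ = 80.4984
L = (r1+r2)·wrap + 2·C·cosβ = 9·3.3643 + 2·80.4984 = 191.2754

L=191.275 wrap1=192.76_deg wrap2=192.76_deg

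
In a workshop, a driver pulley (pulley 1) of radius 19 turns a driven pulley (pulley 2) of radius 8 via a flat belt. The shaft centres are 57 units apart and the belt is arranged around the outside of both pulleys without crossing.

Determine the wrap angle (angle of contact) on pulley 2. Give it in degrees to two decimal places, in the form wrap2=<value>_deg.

open belt: β = asin((r2−r1)/C) = asin(-11/57) = -11.1269°
wrap1 = π − 2β = 202.2538°
wrap2 = π + 2β = 157.7462°

wrap2=157.75_deg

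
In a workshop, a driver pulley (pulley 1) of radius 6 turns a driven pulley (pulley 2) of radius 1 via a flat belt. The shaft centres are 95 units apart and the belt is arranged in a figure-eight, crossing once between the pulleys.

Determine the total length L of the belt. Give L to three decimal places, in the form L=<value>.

crossed belt: β = asin((r1+r2)/C) = asin(7/95) = 4.2256°
wrap1 = wrap2 = π + 2β = 188.4512°
tangent length = C·cosβ = 94.7418
L = (r1+r2)·wrap + 2·C·cosβ = 7·3.2891 + 2·94.7418 = 212.5072

L=212.507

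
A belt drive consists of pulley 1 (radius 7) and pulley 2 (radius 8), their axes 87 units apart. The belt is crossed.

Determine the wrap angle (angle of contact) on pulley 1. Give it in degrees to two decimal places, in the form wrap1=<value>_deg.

crossed belt: β = asin((r1+r2)/C) = asin(15/87) = 9.9282°
wrap1 = wrap2 = π + 2β = 199.8564°

wrap1=199.86_deg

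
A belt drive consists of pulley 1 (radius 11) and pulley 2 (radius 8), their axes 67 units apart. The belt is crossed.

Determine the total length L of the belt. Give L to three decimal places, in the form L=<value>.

crossed belt: β = asin((r1+r2)/C) = asin(19/67) = 16.4741°
wrap1 = wrap2 = π + 2β = 212.9482°
tangent length = C·cosβ = 64.2495
L = (r1+r2)·wrap + 2·C·cosβ = 19·3.7166 + 2·64.2495 = 199.1153

L=199.115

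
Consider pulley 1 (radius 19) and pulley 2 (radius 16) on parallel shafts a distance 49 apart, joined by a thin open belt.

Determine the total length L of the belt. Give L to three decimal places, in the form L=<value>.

open belt: β = asin((r2−r1)/C) = asin(-3/49) = -3.5101°
wrap1 = π − 2β = 187.0202°
wrap2 = π + 2β = 172.9798°
tangent length = C·cosβ = 48.9081
L = r1·wrap1 + r2·wrap2 + 2·C·cosβ = 19·3.2641 + 16·3.0191 + 2·48.9081 = 208.1395

L=208.139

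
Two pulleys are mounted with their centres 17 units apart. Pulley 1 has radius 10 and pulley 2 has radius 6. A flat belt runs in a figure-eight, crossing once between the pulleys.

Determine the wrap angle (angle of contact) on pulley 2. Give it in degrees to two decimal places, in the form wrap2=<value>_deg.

crossed belt: β = asin((r1+r2)/C) = asin(16/17) = 70.2501°
wrap1 = wrap2 = π + 2β = 320.5002°

wrap2=320.50_deg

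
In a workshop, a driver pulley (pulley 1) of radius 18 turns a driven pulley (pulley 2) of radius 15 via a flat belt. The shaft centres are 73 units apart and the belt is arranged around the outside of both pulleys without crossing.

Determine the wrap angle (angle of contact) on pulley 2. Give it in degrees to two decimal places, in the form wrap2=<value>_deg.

open belt: β = asin((r2−r1)/C) = asin(-3/73) = -2.3553°
wrap1 = π − 2β = 184.7106°
wrap2 = π + 2β = 175.2894°

wrap2=175.29_deg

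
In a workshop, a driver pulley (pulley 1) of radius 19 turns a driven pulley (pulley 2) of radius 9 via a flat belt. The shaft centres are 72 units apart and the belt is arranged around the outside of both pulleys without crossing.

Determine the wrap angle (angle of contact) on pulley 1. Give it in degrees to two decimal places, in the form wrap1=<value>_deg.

wrap1=195.97_deg

open belt: β = asin((r2−r1)/C) = asin(-10/72) = -7.9836°
wrap1 = π − 2β = 195.9671°
wrap2 = π + 2β = 164.0329°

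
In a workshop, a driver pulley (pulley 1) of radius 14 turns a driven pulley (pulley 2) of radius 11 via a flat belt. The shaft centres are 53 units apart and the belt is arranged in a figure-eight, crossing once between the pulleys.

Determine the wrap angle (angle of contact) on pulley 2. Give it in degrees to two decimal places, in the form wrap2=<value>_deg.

wrap2=236.29_deg

crossed belt: β = asin((r1+r2)/C) = asin(25/53) = 28.1446°
wrap1 = wrap2 = π + 2β = 236.2892°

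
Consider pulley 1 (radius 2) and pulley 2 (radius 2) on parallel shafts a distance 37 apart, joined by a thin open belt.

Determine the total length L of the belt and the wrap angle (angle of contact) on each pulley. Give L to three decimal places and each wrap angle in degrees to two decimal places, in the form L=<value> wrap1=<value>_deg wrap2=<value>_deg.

L=86.566 wrap1=180.00_deg wrap2=180.00_deg

open belt: β = asin((r2−r1)/C) = asin(0/37) = 0.0000°
wrap1 = π − 2β = 180.0000°
wrap2 = π + 2β = 180.0000°
tangent length = C·cosβ = 37.0000
L = r1·wrap1 + r2·wrap2 + 2·C·cosβ = 2·3.1416 + 2·3.1416 + 2·37.0000 = 86.5664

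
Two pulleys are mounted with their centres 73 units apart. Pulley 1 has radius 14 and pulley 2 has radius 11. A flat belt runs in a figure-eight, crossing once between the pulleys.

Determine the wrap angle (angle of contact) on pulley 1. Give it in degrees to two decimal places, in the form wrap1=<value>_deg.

crossed belt: β = asin((r1+r2)/C) = asin(25/73) = 20.0272°
wrap1 = wrap2 = π + 2β = 220.0543°

wrap1=220.05_deg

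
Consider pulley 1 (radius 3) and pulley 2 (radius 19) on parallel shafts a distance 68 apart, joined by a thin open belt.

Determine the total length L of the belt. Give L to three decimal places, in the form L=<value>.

open belt: β = asin((r2−r1)/C) = asin(16/68) = 13.6090°
wrap1 = π − 2β = 152.7821°
wrap2 = π + 2β = 207.2179°
tangent length = C·cosβ = 66.0908
L = r1·wrap1 + r2·wrap2 + 2·C·cosβ = 3·2.6666 + 19·3.6166 + 2·66.0908 = 208.8974

L=208.897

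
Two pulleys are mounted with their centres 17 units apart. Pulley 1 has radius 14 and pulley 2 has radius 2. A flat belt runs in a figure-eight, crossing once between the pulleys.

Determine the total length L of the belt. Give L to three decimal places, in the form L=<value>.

crossed belt: β = asin((r1+r2)/C) = asin(16/17) = 70.2501°
wrap1 = wrap2 = π + 2β = 320.5002°
tangent length = C·cosβ = 5.7446
L = (r1+r2)·wrap + 2·C·cosβ = 16·5.5938 + 2·5.7446 = 100.9897

L=100.990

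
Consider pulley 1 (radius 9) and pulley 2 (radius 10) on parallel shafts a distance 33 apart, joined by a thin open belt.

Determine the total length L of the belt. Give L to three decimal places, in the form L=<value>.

open belt: β = asin((r2−r1)/C) = asin(1/33) = 1.7365°
wrap1 = π − 2β = 176.5270°
wrap2 = π + 2β = 183.4730°
tangent length = C·cosβ = 32.9848
L = r1·wrap1 + r2·wrap2 + 2·C·cosβ = 9·3.0810 + 10·3.2022 + 2·32.9848 = 125.7206

L=125.721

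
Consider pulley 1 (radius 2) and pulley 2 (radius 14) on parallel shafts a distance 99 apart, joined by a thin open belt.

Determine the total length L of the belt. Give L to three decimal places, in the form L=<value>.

L=249.722

open belt: β = asin((r2−r1)/C) = asin(12/99) = 6.9621°
wrap1 = π − 2β = 166.0759°
wrap2 = π + 2β = 193.9241°
tangent length = C·cosβ = 98.2700
L = r1·wrap1 + r2·wrap2 + 2·C·cosβ = 2·2.8986 + 14·3.3846 + 2·98.2700 = 249.7218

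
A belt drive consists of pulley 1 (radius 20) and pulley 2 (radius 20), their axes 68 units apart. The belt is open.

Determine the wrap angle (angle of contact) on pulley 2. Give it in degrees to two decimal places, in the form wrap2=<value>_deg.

open belt: β = asin((r2−r1)/C) = asin(0/68) = 0.0000°
wrap1 = π − 2β = 180.0000°
wrap2 = π + 2β = 180.0000°

wrap2=180.00_deg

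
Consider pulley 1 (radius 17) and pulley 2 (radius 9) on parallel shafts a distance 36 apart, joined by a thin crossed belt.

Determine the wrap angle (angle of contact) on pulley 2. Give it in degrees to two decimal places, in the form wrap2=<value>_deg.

wrap2=272.48_deg

crossed belt: β = asin((r1+r2)/C) = asin(26/36) = 46.2383°
wrap1 = wrap2 = π + 2β = 272.4765°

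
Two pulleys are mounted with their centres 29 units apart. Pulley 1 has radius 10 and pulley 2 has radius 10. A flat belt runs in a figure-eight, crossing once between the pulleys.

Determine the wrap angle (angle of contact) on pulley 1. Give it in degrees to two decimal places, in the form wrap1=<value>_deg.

crossed belt: β = asin((r1+r2)/C) = asin(20/29) = 43.6028°
wrap1 = wrap2 = π + 2β = 267.2056°

wrap1=267.21_deg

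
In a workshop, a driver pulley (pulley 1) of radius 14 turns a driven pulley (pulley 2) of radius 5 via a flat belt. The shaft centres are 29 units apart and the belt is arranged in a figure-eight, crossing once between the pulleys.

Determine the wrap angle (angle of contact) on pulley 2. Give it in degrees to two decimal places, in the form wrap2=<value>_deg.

crossed belt: β = asin((r1+r2)/C) = asin(19/29) = 40.9327°
wrap1 = wrap2 = π + 2β = 261.8654°

wrap2=261.87_deg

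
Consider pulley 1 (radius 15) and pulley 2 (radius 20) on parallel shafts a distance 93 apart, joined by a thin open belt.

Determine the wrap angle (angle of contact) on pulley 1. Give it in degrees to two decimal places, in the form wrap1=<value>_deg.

wrap1=173.84_deg

open belt: β = asin((r2−r1)/C) = asin(5/93) = 3.0819°
wrap1 = π − 2β = 173.8362°
wrap2 = π + 2β = 186.1638°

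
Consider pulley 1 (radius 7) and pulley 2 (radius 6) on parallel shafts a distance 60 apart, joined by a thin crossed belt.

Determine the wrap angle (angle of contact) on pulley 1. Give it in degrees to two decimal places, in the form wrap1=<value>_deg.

crossed belt: β = asin((r1+r2)/C) = asin(13/60) = 12.5133°
wrap1 = wrap2 = π + 2β = 205.0267°

wrap1=205.03_deg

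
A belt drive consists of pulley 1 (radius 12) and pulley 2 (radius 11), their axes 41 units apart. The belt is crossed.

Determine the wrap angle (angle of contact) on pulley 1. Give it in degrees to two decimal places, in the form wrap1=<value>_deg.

wrap1=248.25_deg

crossed belt: β = asin((r1+r2)/C) = asin(23/41) = 34.1233°
wrap1 = wrap2 = π + 2β = 248.2466°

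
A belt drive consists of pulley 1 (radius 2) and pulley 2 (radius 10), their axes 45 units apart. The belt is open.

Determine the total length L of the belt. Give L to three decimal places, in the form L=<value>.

L=129.125

open belt: β = asin((r2−r1)/C) = asin(8/45) = 10.2403°
wrap1 = π − 2β = 159.5193°
wrap2 = π + 2β = 200.4807°
tangent length = C·cosβ = 44.2832
L = r1·wrap1 + r2·wrap2 + 2·C·cosβ = 2·2.7841 + 10·3.4990 + 2·44.2832 = 129.1251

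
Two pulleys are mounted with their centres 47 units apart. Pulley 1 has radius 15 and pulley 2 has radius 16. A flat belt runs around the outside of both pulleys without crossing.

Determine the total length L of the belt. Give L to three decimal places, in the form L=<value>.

open belt: β = asin((r2−r1)/C) = asin(1/47) = 1.2192°
wrap1 = π − 2β = 177.5617°
wrap2 = π + 2β = 182.4383°
tangent length = C·cosβ = 46.9894
L = r1·wrap1 + r2·wrap2 + 2·C·cosβ = 15·3.0990 + 16·3.1841 + 2·46.9894 = 191.4106

L=191.411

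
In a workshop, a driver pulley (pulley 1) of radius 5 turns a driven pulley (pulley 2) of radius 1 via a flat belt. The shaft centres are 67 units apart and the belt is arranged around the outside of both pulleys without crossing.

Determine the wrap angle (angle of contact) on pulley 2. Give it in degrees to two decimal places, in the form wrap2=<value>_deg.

wrap2=173.15_deg

open belt: β = asin((r2−r1)/C) = asin(-4/67) = -3.4227°
wrap1 = π − 2β = 186.8454°
wrap2 = π + 2β = 173.1546°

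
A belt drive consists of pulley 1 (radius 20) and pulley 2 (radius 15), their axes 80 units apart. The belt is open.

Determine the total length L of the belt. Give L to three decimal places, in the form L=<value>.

open belt: β = asin((r2−r1)/C) = asin(-5/80) = -3.5833°
wrap1 = π − 2β = 187.1666°
wrap2 = π + 2β = 172.8334°
tangent length = C·cosβ = 79.8436
L = r1·wrap1 + r2·wrap2 + 2·C·cosβ = 20·3.2667 + 15·3.0165 + 2·79.8436 = 270.2683

L=270.268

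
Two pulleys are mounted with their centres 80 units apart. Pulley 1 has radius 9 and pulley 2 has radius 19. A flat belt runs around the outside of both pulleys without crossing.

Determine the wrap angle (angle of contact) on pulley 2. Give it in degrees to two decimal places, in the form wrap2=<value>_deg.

wrap2=194.36_deg

open belt: β = asin((r2−r1)/C) = asin(10/80) = 7.1808°
wrap1 = π − 2β = 165.6385°
wrap2 = π + 2β = 194.3615°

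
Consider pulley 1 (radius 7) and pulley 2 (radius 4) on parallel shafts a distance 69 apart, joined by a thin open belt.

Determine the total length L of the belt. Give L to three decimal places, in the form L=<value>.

L=172.688

open belt: β = asin((r2−r1)/C) = asin(-3/69) = -2.4919°
wrap1 = π − 2β = 184.9838°
wrap2 = π + 2β = 175.0162°
tangent length = C·cosβ = 68.9348
L = r1·wrap1 + r2·wrap2 + 2·C·cosβ = 7·3.2286 + 4·3.0546 + 2·68.9348 = 172.6880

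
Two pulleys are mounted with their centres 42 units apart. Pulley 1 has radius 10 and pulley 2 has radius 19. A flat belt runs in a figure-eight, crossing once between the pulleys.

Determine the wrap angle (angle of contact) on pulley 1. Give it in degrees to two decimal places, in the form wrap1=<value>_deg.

wrap1=267.34_deg

crossed belt: β = asin((r1+r2)/C) = asin(29/42) = 43.6678°
wrap1 = wrap2 = π + 2β = 267.3356°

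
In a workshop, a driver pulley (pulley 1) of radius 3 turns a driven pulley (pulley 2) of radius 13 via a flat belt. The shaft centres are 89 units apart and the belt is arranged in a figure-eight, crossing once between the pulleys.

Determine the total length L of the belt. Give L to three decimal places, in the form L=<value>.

crossed belt: β = asin((r1+r2)/C) = asin(16/89) = 10.3567°
wrap1 = wrap2 = π + 2β = 200.7133°
tangent length = C·cosβ = 87.5500
L = (r1+r2)·wrap + 2·C·cosβ = 16·3.5031 + 2·87.5500 = 231.1497

L=231.150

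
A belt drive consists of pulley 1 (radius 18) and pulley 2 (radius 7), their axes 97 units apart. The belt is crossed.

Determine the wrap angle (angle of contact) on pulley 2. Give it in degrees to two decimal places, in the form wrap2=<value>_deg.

wrap2=209.87_deg

crossed belt: β = asin((r1+r2)/C) = asin(25/97) = 14.9355°
wrap1 = wrap2 = π + 2β = 209.8711°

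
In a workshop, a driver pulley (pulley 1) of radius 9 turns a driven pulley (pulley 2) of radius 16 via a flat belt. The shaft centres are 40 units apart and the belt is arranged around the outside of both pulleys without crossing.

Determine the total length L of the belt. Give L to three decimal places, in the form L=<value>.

open belt: β = asin((r2−r1)/C) = asin(7/40) = 10.0787°
wrap1 = π − 2β = 159.8427°
wrap2 = π + 2β = 200.1573°
tangent length = C·cosβ = 39.3827
L = r1·wrap1 + r2·wrap2 + 2·C·cosβ = 9·2.7898 + 16·3.4934 + 2·39.3827 = 159.7680

L=159.768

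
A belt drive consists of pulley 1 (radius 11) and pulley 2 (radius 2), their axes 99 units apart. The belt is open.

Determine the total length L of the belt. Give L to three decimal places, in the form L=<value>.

L=239.659

open belt: β = asin((r2−r1)/C) = asin(-9/99) = -5.2159°
wrap1 = π − 2β = 190.4318°
wrap2 = π + 2β = 169.5682°
tangent length = C·cosβ = 98.5901
L = r1·wrap1 + r2·wrap2 + 2·C·cosβ = 11·3.3237 + 2·2.9595 + 2·98.5901 = 239.6595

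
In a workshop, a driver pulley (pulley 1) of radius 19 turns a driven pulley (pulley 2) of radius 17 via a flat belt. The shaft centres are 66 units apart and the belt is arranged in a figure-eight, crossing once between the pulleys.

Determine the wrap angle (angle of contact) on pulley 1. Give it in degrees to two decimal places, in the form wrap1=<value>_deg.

crossed belt: β = asin((r1+r2)/C) = asin(36/66) = 33.0557°
wrap1 = wrap2 = π + 2β = 246.1115°

wrap1=246.11_deg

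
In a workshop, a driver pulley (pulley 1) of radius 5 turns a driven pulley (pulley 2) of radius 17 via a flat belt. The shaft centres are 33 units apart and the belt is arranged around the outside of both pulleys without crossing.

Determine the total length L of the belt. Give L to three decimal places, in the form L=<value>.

L=139.529

open belt: β = asin((r2−r1)/C) = asin(12/33) = 21.3237°
wrap1 = π − 2β = 137.3526°
wrap2 = π + 2β = 222.6474°
tangent length = C·cosβ = 30.7409
L = r1·wrap1 + r2·wrap2 + 2·C·cosβ = 5·2.3973 + 17·3.8859 + 2·30.7409 = 139.5288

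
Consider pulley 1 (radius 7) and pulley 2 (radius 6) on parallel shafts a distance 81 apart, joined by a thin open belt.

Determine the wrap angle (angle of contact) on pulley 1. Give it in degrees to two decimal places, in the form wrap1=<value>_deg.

open belt: β = asin((r2−r1)/C) = asin(-1/81) = -0.7074°
wrap1 = π − 2β = 181.4147°
wrap2 = π + 2β = 178.5853°

wrap1=181.41_deg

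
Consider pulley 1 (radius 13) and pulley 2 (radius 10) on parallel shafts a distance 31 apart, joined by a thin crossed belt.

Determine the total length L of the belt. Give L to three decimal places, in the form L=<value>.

crossed belt: β = asin((r1+r2)/C) = asin(23/31) = 47.8966°
wrap1 = wrap2 = π + 2β = 275.7931°
tangent length = C·cosβ = 20.7846
L = (r1+r2)·wrap + 2·C·cosβ = 23·4.8135 + 2·20.7846 = 152.2797

L=152.280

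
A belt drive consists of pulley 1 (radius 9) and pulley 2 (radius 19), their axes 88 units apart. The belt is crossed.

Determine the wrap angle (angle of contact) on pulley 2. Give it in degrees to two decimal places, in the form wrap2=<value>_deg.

crossed belt: β = asin((r1+r2)/C) = asin(28/88) = 18.5530°
wrap1 = wrap2 = π + 2β = 217.1060°

wrap2=217.11_deg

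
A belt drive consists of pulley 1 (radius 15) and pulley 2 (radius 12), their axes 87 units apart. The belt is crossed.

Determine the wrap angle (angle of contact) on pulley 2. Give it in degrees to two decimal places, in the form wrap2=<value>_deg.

wrap2=216.16_deg

crossed belt: β = asin((r1+r2)/C) = asin(27/87) = 18.0800°
wrap1 = wrap2 = π + 2β = 216.1600°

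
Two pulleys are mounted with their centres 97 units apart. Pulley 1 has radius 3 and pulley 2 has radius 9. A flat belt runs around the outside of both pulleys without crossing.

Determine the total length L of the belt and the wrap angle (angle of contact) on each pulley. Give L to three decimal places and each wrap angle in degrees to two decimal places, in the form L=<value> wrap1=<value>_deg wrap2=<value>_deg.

open belt: β = asin((r2−r1)/C) = asin(6/97) = 3.5463°
wrap1 = π − 2β = 172.9073°
wrap2 = π + 2β = 187.0927°
tangent length = C·cosβ = 96.8143
L = r1·wrap1 + r2·wrap2 + 2·C·cosβ = 3·3.0178 + 9·3.2654 + 2·96.8143 = 232.0704

L=232.070 wrap1=172.91_deg wrap2=187.09_deg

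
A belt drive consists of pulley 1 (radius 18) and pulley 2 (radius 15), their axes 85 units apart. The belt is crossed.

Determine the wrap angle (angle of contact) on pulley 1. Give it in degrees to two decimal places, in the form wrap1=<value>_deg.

crossed belt: β = asin((r1+r2)/C) = asin(33/85) = 22.8447°
wrap1 = wrap2 = π + 2β = 225.6895°

wrap1=225.69_deg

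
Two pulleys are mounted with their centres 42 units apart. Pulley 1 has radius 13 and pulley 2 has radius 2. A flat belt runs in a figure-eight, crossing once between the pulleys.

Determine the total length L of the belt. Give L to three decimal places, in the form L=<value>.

crossed belt: β = asin((r1+r2)/C) = asin(15/42) = 20.9248°
wrap1 = wrap2 = π + 2β = 221.8497°
tangent length = C·cosβ = 39.2301
L = (r1+r2)·wrap + 2·C·cosβ = 15·3.8720 + 2·39.2301 = 136.5403

L=136.540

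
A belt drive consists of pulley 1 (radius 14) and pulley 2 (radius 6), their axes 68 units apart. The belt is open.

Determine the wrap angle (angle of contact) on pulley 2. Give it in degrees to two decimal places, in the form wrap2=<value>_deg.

open belt: β = asin((r2−r1)/C) = asin(-8/68) = -6.7563°
wrap1 = π − 2β = 193.5127°
wrap2 = π + 2β = 166.4873°

wrap2=166.49_deg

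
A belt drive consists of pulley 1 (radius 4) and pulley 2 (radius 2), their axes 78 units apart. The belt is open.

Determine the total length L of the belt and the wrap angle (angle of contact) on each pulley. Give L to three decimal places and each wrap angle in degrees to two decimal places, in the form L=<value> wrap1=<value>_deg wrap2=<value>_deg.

L=174.901 wrap1=182.94_deg wrap2=177.06_deg

open belt: β = asin((r2−r1)/C) = asin(-2/78) = -1.4693°
wrap1 = π − 2β = 182.9386°
wrap2 = π + 2β = 177.0614°
tangent length = C·cosβ = 77.9744
L = r1·wrap1 + r2·wrap2 + 2·C·cosβ = 4·3.1929 + 2·3.0903 + 2·77.9744 = 174.9008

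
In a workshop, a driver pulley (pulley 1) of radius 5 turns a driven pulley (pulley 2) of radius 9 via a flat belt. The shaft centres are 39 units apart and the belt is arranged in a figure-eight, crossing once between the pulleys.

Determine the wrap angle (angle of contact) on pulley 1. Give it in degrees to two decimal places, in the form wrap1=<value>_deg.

wrap1=222.07_deg

crossed belt: β = asin((r1+r2)/C) = asin(14/39) = 21.0372°
wrap1 = wrap2 = π + 2β = 222.0744°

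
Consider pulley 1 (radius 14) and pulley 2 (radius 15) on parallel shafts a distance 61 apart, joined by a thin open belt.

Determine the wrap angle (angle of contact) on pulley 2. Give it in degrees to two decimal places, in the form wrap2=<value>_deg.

wrap2=181.88_deg

open belt: β = asin((r2−r1)/C) = asin(1/61) = 0.9393°
wrap1 = π − 2β = 178.1214°
wrap2 = π + 2β = 181.8786°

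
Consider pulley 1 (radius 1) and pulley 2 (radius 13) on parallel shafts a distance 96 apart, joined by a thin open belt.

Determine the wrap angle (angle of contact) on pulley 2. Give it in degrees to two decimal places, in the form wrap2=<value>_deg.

wrap2=194.36_deg

open belt: β = asin((r2−r1)/C) = asin(12/96) = 7.1808°
wrap1 = π − 2β = 165.6385°
wrap2 = π + 2β = 194.3615°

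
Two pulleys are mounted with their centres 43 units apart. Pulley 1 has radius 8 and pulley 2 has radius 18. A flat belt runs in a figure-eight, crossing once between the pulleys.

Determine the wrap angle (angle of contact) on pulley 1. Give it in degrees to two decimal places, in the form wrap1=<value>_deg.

wrap1=254.41_deg

crossed belt: β = asin((r1+r2)/C) = asin(26/43) = 37.2037°
wrap1 = wrap2 = π + 2β = 254.4075°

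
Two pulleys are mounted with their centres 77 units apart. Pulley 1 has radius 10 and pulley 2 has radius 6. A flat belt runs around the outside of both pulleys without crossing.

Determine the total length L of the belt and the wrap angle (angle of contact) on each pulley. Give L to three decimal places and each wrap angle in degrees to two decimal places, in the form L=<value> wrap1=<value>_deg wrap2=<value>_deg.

open belt: β = asin((r2−r1)/C) = asin(-4/77) = -2.9777°
wrap1 = π − 2β = 185.9555°
wrap2 = π + 2β = 174.0445°
tangent length = C·cosβ = 76.8960
L = r1·wrap1 + r2·wrap2 + 2·C·cosβ = 10·3.2455 + 6·3.0376 + 2·76.8960 = 204.4733

L=204.473 wrap1=185.96_deg wrap2=174.04_deg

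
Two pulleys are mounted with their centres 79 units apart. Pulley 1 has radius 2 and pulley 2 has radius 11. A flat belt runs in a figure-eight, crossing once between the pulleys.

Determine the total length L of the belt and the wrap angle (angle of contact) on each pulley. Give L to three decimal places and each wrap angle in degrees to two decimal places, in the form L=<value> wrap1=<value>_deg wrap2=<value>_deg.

L=200.985 wrap1=198.94_deg wrap2=198.94_deg

crossed belt: β = asin((r1+r2)/C) = asin(13/79) = 9.4715°
wrap1 = wrap2 = π + 2β = 198.9430°
tangent length = C·cosβ = 77.9230
L = (r1+r2)·wrap + 2·C·cosβ = 13·3.4722 + 2·77.9230 = 200.9848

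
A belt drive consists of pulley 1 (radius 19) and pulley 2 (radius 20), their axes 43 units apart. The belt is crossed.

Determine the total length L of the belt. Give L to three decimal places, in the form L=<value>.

crossed belt: β = asin((r1+r2)/C) = asin(39/43) = 65.0908°
wrap1 = wrap2 = π + 2β = 310.1817°
tangent length = C·cosβ = 18.1108
L = (r1+r2)·wrap + 2·C·cosβ = 39·5.4137 + 2·18.1108 = 247.3555

L=247.356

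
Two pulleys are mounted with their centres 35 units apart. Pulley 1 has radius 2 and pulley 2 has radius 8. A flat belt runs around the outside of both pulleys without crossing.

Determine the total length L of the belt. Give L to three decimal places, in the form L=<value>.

open belt: β = asin((r2−r1)/C) = asin(6/35) = 9.8709°
wrap1 = π − 2β = 160.2582°
wrap2 = π + 2β = 199.7418°
tangent length = C·cosβ = 34.4819
L = r1·wrap1 + r2·wrap2 + 2·C·cosβ = 2·2.7970 + 8·3.4862 + 2·34.4819 = 102.4470

L=102.447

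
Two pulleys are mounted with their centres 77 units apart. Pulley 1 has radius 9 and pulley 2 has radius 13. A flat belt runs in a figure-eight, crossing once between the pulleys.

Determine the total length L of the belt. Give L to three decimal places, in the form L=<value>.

crossed belt: β = asin((r1+r2)/C) = asin(22/77) = 16.6015°
wrap1 = wrap2 = π + 2β = 213.2031°
tangent length = C·cosβ = 73.7902
L = (r1+r2)·wrap + 2·C·cosβ = 22·3.7211 + 2·73.7902 = 229.4446

L=229.445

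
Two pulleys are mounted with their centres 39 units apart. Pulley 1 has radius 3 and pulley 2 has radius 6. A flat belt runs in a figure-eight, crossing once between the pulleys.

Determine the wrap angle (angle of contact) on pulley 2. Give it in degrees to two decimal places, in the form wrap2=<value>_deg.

crossed belt: β = asin((r1+r2)/C) = asin(9/39) = 13.3424°
wrap1 = wrap2 = π + 2β = 206.6847°

wrap2=206.68_deg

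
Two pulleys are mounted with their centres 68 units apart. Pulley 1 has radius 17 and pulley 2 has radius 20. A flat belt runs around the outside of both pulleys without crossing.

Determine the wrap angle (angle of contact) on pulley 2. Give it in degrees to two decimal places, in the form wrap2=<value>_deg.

wrap2=185.06_deg

open belt: β = asin((r2−r1)/C) = asin(3/68) = 2.5286°
wrap1 = π − 2β = 174.9428°
wrap2 = π + 2β = 185.0572°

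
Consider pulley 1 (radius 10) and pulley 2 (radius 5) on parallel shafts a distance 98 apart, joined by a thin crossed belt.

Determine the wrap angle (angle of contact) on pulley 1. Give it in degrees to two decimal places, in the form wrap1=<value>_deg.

wrap1=197.61_deg

crossed belt: β = asin((r1+r2)/C) = asin(15/98) = 8.8044°
wrap1 = wrap2 = π + 2β = 197.6087°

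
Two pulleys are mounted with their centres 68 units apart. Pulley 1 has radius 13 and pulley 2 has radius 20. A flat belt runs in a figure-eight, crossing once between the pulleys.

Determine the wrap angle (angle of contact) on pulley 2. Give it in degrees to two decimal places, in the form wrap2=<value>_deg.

wrap2=238.06_deg

crossed belt: β = asin((r1+r2)/C) = asin(33/68) = 29.0317°
wrap1 = wrap2 = π + 2β = 238.0635°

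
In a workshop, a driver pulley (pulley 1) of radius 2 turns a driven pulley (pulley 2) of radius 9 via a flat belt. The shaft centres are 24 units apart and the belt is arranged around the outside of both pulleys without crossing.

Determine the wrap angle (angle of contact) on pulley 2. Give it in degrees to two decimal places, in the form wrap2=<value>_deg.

wrap2=213.92_deg

open belt: β = asin((r2−r1)/C) = asin(7/24) = 16.9578°
wrap1 = π − 2β = 146.0845°
wrap2 = π + 2β = 213.9155°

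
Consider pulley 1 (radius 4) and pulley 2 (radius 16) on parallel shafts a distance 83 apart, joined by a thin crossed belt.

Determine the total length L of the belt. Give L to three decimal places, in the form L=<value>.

L=233.675

crossed belt: β = asin((r1+r2)/C) = asin(20/83) = 13.9434°
wrap1 = wrap2 = π + 2β = 207.8869°
tangent length = C·cosβ = 80.5543
L = (r1+r2)·wrap + 2·C·cosβ = 20·3.6283 + 2·80.5543 = 233.6749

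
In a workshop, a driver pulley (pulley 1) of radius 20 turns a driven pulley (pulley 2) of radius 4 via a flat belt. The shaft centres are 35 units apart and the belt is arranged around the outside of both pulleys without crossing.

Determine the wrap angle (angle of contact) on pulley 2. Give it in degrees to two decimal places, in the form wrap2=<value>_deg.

open belt: β = asin((r2−r1)/C) = asin(-16/35) = -27.2029°
wrap1 = π − 2β = 234.4058°
wrap2 = π + 2β = 125.5942°

wrap2=125.59_deg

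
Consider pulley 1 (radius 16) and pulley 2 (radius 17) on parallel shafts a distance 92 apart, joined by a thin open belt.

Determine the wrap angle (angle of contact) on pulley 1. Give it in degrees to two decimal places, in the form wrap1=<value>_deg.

wrap1=178.75_deg

open belt: β = asin((r2−r1)/C) = asin(1/92) = 0.6228°
wrap1 = π − 2β = 178.7544°
wrap2 = π + 2β = 181.2456°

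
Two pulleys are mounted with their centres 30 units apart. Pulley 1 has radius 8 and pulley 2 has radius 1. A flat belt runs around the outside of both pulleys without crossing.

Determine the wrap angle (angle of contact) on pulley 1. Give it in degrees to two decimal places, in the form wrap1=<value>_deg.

open belt: β = asin((r2−r1)/C) = asin(-7/30) = -13.4934°
wrap1 = π − 2β = 206.9868°
wrap2 = π + 2β = 153.0132°

wrap1=206.99_deg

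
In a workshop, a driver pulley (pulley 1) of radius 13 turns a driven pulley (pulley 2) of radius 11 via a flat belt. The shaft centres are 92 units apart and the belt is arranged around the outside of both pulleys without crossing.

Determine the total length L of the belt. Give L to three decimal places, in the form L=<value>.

open belt: β = asin((r2−r1)/C) = asin(-2/92) = -1.2457°
wrap1 = π − 2β = 182.4913°
wrap2 = π + 2β = 177.5087°
tangent length = C·cosβ = 91.9783
L = r1·wrap1 + r2·wrap2 + 2·C·cosβ = 13·3.1851 + 11·3.0981 + 2·91.9783 = 259.4417

L=259.442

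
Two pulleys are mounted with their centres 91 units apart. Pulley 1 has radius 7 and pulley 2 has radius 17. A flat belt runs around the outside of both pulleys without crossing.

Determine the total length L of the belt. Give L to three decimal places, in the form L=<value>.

L=258.498

open belt: β = asin((r2−r1)/C) = asin(10/91) = 6.3090°
wrap1 = π − 2β = 167.3820°
wrap2 = π + 2β = 192.6180°
tangent length = C·cosβ = 90.4489
L = r1·wrap1 + r2·wrap2 + 2·C·cosβ = 7·2.9214 + 17·3.3618 + 2·90.4489 = 258.4982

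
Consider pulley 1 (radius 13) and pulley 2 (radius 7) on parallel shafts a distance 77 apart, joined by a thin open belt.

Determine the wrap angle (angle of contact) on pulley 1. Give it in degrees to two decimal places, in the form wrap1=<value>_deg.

open belt: β = asin((r2−r1)/C) = asin(-6/77) = -4.4691°
wrap1 = π − 2β = 188.9383°
wrap2 = π + 2β = 171.0617°

wrap1=188.94_deg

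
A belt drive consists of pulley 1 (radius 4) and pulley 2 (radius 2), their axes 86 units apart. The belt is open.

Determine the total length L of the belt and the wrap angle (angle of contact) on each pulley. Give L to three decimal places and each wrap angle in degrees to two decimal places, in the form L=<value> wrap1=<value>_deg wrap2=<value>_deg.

L=190.896 wrap1=182.67_deg wrap2=177.33_deg

open belt: β = asin((r2−r1)/C) = asin(-2/86) = -1.3326°
wrap1 = π − 2β = 182.6652°
wrap2 = π + 2β = 177.3348°
tangent length = C·cosβ = 85.9767
L = r1·wrap1 + r2·wrap2 + 2·C·cosβ = 4·3.1881 + 2·3.0951 + 2·85.9767 = 190.8961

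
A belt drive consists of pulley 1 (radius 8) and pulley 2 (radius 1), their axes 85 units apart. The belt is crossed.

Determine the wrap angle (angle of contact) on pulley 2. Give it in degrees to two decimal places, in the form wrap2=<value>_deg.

crossed belt: β = asin((r1+r2)/C) = asin(9/85) = 6.0780°
wrap1 = wrap2 = π + 2β = 192.1560°

wrap2=192.16_deg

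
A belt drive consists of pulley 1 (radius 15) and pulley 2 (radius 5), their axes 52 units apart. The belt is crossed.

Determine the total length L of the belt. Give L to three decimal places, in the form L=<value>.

crossed belt: β = asin((r1+r2)/C) = asin(20/52) = 22.6199°
wrap1 = wrap2 = π + 2β = 225.2397°
tangent length = C·cosβ = 48.0000
L = (r1+r2)·wrap + 2·C·cosβ = 20·3.9312 + 2·48.0000 = 174.6235

L=174.623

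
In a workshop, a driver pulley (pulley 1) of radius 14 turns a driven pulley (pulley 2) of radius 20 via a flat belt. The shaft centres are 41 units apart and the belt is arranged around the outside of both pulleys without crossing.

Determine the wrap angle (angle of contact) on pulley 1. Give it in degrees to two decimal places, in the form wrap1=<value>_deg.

open belt: β = asin((r2−r1)/C) = asin(6/41) = 8.4150°
wrap1 = π − 2β = 163.1701°
wrap2 = π + 2β = 196.8299°

wrap1=163.17_deg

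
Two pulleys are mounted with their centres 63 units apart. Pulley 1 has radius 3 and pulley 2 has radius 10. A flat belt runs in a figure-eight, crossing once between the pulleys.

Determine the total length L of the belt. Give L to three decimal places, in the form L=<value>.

L=169.533

crossed belt: β = asin((r1+r2)/C) = asin(13/63) = 11.9085°
wrap1 = wrap2 = π + 2β = 203.8170°
tangent length = C·cosβ = 61.6441
L = (r1+r2)·wrap + 2·C·cosβ = 13·3.5573 + 2·61.6441 = 169.5329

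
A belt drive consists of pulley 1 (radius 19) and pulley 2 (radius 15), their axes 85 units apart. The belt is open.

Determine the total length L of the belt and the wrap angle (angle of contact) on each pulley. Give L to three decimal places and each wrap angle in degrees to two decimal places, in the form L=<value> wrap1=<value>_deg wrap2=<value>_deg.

L=277.002 wrap1=185.39_deg wrap2=174.61_deg

open belt: β = asin((r2−r1)/C) = asin(-4/85) = -2.6973°
wrap1 = π − 2β = 185.3945°
wrap2 = π + 2β = 174.6055°
tangent length = C·cosβ = 84.9058
L = r1·wrap1 + r2·wrap2 + 2·C·cosβ = 19·3.2357 + 15·3.0474 + 2·84.9058 = 277.0024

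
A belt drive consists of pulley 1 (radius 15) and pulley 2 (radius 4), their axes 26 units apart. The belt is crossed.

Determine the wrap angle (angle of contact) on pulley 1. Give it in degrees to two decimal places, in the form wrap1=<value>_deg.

crossed belt: β = asin((r1+r2)/C) = asin(19/26) = 46.9509°
wrap1 = wrap2 = π + 2β = 273.9018°

wrap1=273.90_deg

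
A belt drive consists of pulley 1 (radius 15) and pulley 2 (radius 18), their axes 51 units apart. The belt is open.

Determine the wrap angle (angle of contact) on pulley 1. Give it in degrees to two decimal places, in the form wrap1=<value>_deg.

wrap1=173.26_deg

open belt: β = asin((r2−r1)/C) = asin(3/51) = 3.3723°
wrap1 = π − 2β = 173.2554°
wrap2 = π + 2β = 186.7446°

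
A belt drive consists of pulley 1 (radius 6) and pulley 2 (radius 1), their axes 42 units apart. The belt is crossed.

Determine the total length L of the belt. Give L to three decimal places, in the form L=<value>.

crossed belt: β = asin((r1+r2)/C) = asin(7/42) = 9.5941°
wrap1 = wrap2 = π + 2β = 199.1881°
tangent length = C·cosβ = 41.4126
L = (r1+r2)·wrap + 2·C·cosβ = 7·3.4765 + 2·41.4126 = 107.1605

L=107.161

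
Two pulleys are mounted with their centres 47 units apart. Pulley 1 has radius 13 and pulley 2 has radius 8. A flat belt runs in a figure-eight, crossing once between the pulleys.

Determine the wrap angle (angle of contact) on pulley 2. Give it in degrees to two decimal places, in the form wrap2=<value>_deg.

crossed belt: β = asin((r1+r2)/C) = asin(21/47) = 26.5391°
wrap1 = wrap2 = π + 2β = 233.0782°

wrap2=233.08_deg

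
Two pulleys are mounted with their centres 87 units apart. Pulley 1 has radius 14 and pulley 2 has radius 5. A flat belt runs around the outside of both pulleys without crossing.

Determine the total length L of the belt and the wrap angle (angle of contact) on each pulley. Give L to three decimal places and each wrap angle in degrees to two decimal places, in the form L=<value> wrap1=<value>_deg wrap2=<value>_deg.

L=234.622 wrap1=191.88_deg wrap2=168.12_deg

open belt: β = asin((r2−r1)/C) = asin(-9/87) = -5.9378°
wrap1 = π − 2β = 191.8755°
wrap2 = π + 2β = 168.1245°
tangent length = C·cosβ = 86.5332
L = r1·wrap1 + r2·wrap2 + 2·C·cosβ = 14·3.3489 + 5·2.9343 + 2·86.5332 = 234.6221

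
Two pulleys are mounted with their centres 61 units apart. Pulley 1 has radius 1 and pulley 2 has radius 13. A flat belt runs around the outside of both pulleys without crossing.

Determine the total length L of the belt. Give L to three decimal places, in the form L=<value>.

open belt: β = asin((r2−r1)/C) = asin(12/61) = 11.3453°
wrap1 = π − 2β = 157.3094°
wrap2 = π + 2β = 202.6906°
tangent length = C·cosβ = 59.8080
L = r1·wrap1 + r2·wrap2 + 2·C·cosβ = 1·2.7456 + 13·3.5376 + 2·59.8080 = 168.3507

L=168.351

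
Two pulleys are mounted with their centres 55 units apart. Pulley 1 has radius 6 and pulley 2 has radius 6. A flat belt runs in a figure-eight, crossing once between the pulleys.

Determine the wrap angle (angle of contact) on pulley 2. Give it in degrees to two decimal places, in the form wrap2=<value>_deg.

crossed belt: β = asin((r1+r2)/C) = asin(12/55) = 12.6023°
wrap1 = wrap2 = π + 2β = 205.2045°

wrap2=205.20_deg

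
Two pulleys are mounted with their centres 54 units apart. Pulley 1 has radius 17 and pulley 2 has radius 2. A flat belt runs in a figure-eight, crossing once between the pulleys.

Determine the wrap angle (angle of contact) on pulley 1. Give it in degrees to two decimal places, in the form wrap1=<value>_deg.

wrap1=221.20_deg

crossed belt: β = asin((r1+r2)/C) = asin(19/54) = 20.6006°
wrap1 = wrap2 = π + 2β = 221.2012°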